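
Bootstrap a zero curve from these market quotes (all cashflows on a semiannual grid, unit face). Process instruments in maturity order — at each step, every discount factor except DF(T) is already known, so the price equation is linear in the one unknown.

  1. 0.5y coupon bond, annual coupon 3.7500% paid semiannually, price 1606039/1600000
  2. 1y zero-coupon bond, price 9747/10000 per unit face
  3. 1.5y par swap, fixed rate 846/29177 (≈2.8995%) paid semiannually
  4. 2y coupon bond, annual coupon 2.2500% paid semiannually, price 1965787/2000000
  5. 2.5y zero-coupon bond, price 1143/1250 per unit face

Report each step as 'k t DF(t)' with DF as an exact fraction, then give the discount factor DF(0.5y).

step 1 [0.5y] bond c/2=3/160: DF=(1606039/1600000 − 3/160·(0))/(1+3/160) = 9853/10000 ≈ 0.985300
step 2 [1y] zero: DF = P = 9747/10000 ≈ 0.974700
step 3 [1.5y] swap r/2=423/29177: DF=(1 − 423/29177·(0.985300+0.974700))/(1+423/29177) = 9577/10000 ≈ 0.957700
step 4 [2y] bond c/2=9/800: DF=(1965787/2000000 − 9/800·(0.985300+0.974700+0.957700))/(1+9/800) = 1879/2000 ≈ 0.939500
step 5 [2.5y] zero: DF = P = 1143/1250 ≈ 0.914400

1 1/2 9853/10000
2 1 9747/10000
3 3/2 9577/10000
4 2 1879/2000
5 5/2 1143/1250
DF(0.5y) = 9853/10000 ≈ 0.985300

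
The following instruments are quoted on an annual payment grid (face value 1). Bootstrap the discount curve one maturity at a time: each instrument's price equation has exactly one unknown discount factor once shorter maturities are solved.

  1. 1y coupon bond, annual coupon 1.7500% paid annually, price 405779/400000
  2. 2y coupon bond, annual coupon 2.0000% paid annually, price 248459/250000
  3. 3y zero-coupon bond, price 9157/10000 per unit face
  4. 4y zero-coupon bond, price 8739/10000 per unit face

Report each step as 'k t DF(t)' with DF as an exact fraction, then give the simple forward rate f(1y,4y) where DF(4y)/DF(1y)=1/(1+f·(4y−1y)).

step 1 [1y] bond c/1=7/400: DF=(405779/400000 − 7/400·(0))/(1+7/400) = 997/1000 ≈ 0.997000
step 2 [2y] bond c/1=1/50: DF=(248459/250000 − 1/50·(0.997000))/(1+1/50) = 2387/2500 ≈ 0.954800
step 3 [3y] zero: DF = P = 9157/10000 ≈ 0.915700
step 4 [4y] zero: DF = P = 8739/10000 ≈ 0.873900

1 1 997/1000
2 2 2387/2500
3 3 9157/10000
4 4 8739/10000
f(1y,4y) = ((997/1000)/(8739/10000) − 1)/(3) = 1231/26217 ≈ 4.6954%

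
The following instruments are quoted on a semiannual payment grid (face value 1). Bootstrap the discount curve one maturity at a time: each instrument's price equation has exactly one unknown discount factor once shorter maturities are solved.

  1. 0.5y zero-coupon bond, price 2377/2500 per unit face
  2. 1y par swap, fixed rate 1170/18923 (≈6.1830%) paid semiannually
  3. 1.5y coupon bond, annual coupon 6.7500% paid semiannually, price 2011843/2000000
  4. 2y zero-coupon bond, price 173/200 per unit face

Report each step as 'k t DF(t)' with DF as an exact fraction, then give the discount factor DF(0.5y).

step 1 [0.5y] zero: DF = P = 2377/2500 ≈ 0.950800
step 2 [1y] swap r/2=585/18923: DF=(1 − 585/18923·(0.950800))/(1+585/18923) = 1883/2000 ≈ 0.941500
step 3 [1.5y] bond c/2=27/800: DF=(2011843/2000000 − 27/800·(0.950800+0.941500))/(1+27/800) = 9113/10000 ≈ 0.911300
step 4 [2y] zero: DF = P = 173/200 ≈ 0.865000

1 1/2 2377/2500
2 1 1883/2000
3 3/2 9113/10000
4 2 173/200
DF(0.5y) = 2377/2500 ≈ 0.950800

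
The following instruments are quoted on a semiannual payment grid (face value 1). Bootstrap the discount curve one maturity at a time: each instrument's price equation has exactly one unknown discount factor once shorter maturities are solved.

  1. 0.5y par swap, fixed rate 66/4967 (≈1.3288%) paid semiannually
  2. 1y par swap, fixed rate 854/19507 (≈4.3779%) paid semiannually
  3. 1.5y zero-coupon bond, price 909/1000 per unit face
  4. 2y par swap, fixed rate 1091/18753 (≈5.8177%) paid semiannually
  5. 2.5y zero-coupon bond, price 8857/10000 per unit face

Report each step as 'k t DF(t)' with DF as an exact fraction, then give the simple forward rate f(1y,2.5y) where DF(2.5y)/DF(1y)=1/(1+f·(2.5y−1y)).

1 1/2 4967/5000
2 1 9573/10000
3 3/2 909/1000
4 2 8909/10000
5 5/2 8857/10000
f(1y,2.5y) = ((9573/10000)/(8857/10000) − 1)/(3/2) = 1432/26571 ≈ 5.3893%

step 1 [0.5y] swap r/2=33/4967: DF=(1 − 33/4967·(0))/(1+33/4967) = 4967/5000 ≈ 0.993400
step 2 [1y] swap r/2=427/19507: DF=(1 − 427/19507·(0.993400))/(1+427/19507) = 9573/10000 ≈ 0.957300
step 3 [1.5y] zero: DF = P = 909/1000 ≈ 0.909000
step 4 [2y] swap r/2=1091/37506: DF=(1 − 1091/37506·(0.993400+0.957300+0.909000))/(1+1091/37506) = 8909/10000 ≈ 0.890900
step 5 [2.5y] zero: DF = P = 8857/10000 ≈ 0.885700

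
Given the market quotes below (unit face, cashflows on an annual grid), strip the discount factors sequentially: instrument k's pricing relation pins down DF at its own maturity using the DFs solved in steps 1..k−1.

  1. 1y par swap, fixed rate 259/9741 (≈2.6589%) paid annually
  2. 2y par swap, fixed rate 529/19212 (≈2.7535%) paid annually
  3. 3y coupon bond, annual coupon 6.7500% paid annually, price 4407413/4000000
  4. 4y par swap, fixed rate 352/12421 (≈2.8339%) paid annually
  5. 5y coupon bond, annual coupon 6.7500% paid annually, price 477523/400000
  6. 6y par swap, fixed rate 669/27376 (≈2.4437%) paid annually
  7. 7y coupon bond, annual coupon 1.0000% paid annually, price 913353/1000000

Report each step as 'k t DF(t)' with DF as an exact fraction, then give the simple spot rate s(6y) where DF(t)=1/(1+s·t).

1 1 9741/10000
2 2 9471/10000
3 3 9107/10000
4 4 559/625
5 5 8827/10000
6 6 4331/5000
7 7 8501/10000
s(6y) = (1/(4331/5000) − 1)/(6) = 223/8662 ≈ 2.5745%

step 1 [1y] swap r/1=259/9741: DF=(1 − 259/9741·(0))/(1+259/9741) = 9741/10000 ≈ 0.974100
step 2 [2y] swap r/1=529/19212: DF=(1 − 529/19212·(0.974100))/(1+529/19212) = 9471/10000 ≈ 0.947100
step 3 [3y] bond c/1=27/400: DF=(4407413/4000000 − 27/400·(0.974100+0.947100))/(1+27/400) = 9107/10000 ≈ 0.910700
step 4 [4y] swap r/1=352/12421: DF=(1 − 352/12421·(0.974100+0.947100+0.910700))/(1+352/12421) = 559/625 ≈ 0.894400
step 5 [5y] bond c/1=27/400: DF=(477523/400000 − 27/400·(0.974100+0.947100+0.910700+0.894400))/(1+27/400) = 8827/10000 ≈ 0.882700
step 6 [6y] swap r/1=669/27376: DF=(1 − 669/27376·(0.974100+0.947100+0.910700+0.894400+0.882700))/(1+669/27376) = 4331/5000 ≈ 0.866200
step 7 [7y] bond c/1=1/100: DF=(913353/1000000 − 1/100·(0.974100+0.947100+0.910700+0.894400+0.882700+0.866200))/(1+1/100) = 8501/10000 ≈ 0.850100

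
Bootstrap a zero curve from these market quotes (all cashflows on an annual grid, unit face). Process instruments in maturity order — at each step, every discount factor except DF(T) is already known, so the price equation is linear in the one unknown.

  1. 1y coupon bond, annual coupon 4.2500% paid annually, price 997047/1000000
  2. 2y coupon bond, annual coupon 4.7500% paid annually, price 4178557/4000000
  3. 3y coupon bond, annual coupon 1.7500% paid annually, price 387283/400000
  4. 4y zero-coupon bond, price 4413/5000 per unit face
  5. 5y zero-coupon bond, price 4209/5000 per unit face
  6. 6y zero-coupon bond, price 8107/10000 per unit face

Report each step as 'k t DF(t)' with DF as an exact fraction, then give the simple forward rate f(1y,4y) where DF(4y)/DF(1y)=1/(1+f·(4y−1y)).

1 1 2391/2500
2 2 9539/10000
3 3 9187/10000
4 4 4413/5000
5 5 4209/5000
6 6 8107/10000
f(1y,4y) = ((2391/2500)/(4413/5000) − 1)/(3) = 41/1471 ≈ 2.7872%

step 1 [1y] bond c/1=17/400: DF=(997047/1000000 − 17/400·(0))/(1+17/400) = 2391/2500 ≈ 0.956400
step 2 [2y] bond c/1=19/400: DF=(4178557/4000000 − 19/400·(0.956400))/(1+19/400) = 9539/10000 ≈ 0.953900
step 3 [3y] bond c/1=7/400: DF=(387283/400000 − 7/400·(0.956400+0.953900))/(1+7/400) = 9187/10000 ≈ 0.918700
step 4 [4y] zero: DF = P = 4413/5000 ≈ 0.882600
step 5 [5y] zero: DF = P = 4209/5000 ≈ 0.841800
step 6 [6y] zero: DF = P = 8107/10000 ≈ 0.810700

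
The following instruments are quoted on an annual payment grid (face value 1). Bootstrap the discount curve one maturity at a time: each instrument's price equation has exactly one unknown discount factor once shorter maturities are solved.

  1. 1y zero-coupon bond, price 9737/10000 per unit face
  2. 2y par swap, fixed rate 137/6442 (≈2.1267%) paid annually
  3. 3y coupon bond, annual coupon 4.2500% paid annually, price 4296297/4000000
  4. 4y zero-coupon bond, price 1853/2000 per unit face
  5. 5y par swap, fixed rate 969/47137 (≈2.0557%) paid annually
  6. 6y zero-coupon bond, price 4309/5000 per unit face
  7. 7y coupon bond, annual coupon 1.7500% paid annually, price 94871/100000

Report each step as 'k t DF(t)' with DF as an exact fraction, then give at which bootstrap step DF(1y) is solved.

1 1 9737/10000
2 2 9589/10000
3 3 1903/2000
4 4 1853/2000
5 5 9031/10000
6 6 4309/5000
7 7 1673/2000
DF(1y) is solved at step 1

step 1 [1y] zero: DF = P = 9737/10000 ≈ 0.973700
step 2 [2y] swap r/1=137/6442: DF=(1 − 137/6442·(0.973700))/(1+137/6442) = 9589/10000 ≈ 0.958900
step 3 [3y] bond c/1=17/400: DF=(4296297/4000000 − 17/400·(0.973700+0.958900))/(1+17/400) = 1903/2000 ≈ 0.951500
step 4 [4y] zero: DF = P = 1853/2000 ≈ 0.926500
step 5 [5y] swap r/1=969/47137: DF=(1 − 969/47137·(0.973700+0.958900+0.951500+0.926500))/(1+969/47137) = 9031/10000 ≈ 0.903100
step 6 [6y] zero: DF = P = 4309/5000 ≈ 0.861800
step 7 [7y] bond c/1=7/400: DF=(94871/100000 − 7/400·(0.973700+0.958900+0.951500+0.926500+0.903100+0.861800))/(1+7/400) = 1673/2000 ≈ 0.836500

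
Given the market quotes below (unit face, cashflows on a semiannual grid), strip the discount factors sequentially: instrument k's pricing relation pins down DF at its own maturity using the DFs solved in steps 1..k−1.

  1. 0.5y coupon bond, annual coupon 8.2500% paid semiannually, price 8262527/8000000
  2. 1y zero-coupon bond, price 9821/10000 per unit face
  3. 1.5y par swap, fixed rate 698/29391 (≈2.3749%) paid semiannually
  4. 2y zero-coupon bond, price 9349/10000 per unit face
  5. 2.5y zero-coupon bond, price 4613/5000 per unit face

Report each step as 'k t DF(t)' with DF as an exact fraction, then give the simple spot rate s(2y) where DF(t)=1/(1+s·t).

1 1/2 9919/10000
2 1 9821/10000
3 3/2 9651/10000
4 2 9349/10000
5 5/2 4613/5000
s(2y) = (1/(9349/10000) − 1)/(2) = 651/18698 ≈ 3.4817%

step 1 [0.5y] bond c/2=33/800: DF=(8262527/8000000 − 33/800·(0))/(1+33/800) = 9919/10000 ≈ 0.991900
step 2 [1y] zero: DF = P = 9821/10000 ≈ 0.982100
step 3 [1.5y] swap r/2=349/29391: DF=(1 − 349/29391·(0.991900+0.982100))/(1+349/29391) = 9651/10000 ≈ 0.965100
step 4 [2y] zero: DF = P = 9349/10000 ≈ 0.934900
step 5 [2.5y] zero: DF = P = 4613/5000 ≈ 0.922600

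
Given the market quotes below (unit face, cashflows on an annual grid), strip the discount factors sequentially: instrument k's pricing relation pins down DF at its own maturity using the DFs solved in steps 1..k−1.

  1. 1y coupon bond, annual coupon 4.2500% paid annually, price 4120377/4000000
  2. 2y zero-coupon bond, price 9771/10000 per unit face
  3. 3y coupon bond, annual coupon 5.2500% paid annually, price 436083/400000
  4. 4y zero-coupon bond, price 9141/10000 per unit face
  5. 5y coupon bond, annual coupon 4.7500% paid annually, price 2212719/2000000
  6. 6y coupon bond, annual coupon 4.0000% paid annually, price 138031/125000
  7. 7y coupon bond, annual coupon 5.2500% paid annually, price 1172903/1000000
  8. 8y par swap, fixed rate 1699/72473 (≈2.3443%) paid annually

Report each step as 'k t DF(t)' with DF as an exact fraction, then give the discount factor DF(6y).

1 1 9881/10000
2 2 9771/10000
3 3 4689/5000
4 4 9141/10000
5 5 8831/10000
6 6 881/1000
7 7 209/250
8 8 8301/10000
DF(6y) = 881/1000 ≈ 0.881000

step 1 [1y] bond c/1=17/400: DF=(4120377/4000000 − 17/400·(0))/(1+17/400) = 9881/10000 ≈ 0.988100
step 2 [2y] zero: DF = P = 9771/10000 ≈ 0.977100
step 3 [3y] bond c/1=21/400: DF=(436083/400000 − 21/400·(0.988100+0.977100))/(1+21/400) = 4689/5000 ≈ 0.937800
step 4 [4y] zero: DF = P = 9141/10000 ≈ 0.914100
step 5 [5y] bond c/1=19/400: DF=(2212719/2000000 − 19/400·(0.988100+0.977100+0.937800+0.914100))/(1+19/400) = 8831/10000 ≈ 0.883100
step 6 [6y] bond c/1=1/25: DF=(138031/125000 − 1/25·(0.988100+0.977100+0.937800+0.914100+0.883100))/(1+1/25) = 881/1000 ≈ 0.881000
step 7 [7y] bond c/1=21/400: DF=(1172903/1000000 − 21/400·(0.988100+0.977100+0.937800+0.914100+0.883100+0.881000))/(1+21/400) = 209/250 ≈ 0.836000
step 8 [8y] swap r/1=1699/72473: DF=(1 − 1699/72473·(0.988100+0.977100+0.937800+0.914100+0.883100+0.881000+0.836000))/(1+1699/72473) = 8301/10000 ≈ 0.830100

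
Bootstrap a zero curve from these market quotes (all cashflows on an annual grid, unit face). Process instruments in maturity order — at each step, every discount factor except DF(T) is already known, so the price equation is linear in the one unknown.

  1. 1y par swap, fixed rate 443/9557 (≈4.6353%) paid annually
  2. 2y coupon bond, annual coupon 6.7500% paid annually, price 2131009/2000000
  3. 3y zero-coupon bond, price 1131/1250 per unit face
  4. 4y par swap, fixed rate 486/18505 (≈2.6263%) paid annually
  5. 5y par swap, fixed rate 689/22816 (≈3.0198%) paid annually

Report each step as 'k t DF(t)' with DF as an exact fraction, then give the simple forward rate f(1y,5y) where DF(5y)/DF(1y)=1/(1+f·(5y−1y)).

step 1 [1y] swap r/1=443/9557: DF=(1 − 443/9557·(0))/(1+443/9557) = 9557/10000 ≈ 0.955700
step 2 [2y] bond c/1=27/400: DF=(2131009/2000000 − 27/400·(0.955700))/(1+27/400) = 9377/10000 ≈ 0.937700
step 3 [3y] zero: DF = P = 1131/1250 ≈ 0.904800
step 4 [4y] swap r/1=486/18505: DF=(1 − 486/18505·(0.955700+0.937700+0.904800))/(1+486/18505) = 2257/2500 ≈ 0.902800
step 5 [5y] swap r/1=689/22816: DF=(1 − 689/22816·(0.955700+0.937700+0.904800+0.902800))/(1+689/22816) = 4311/5000 ≈ 0.862200

1 1 9557/10000
2 2 9377/10000
3 3 1131/1250
4 4 2257/2500
5 5 4311/5000
f(1y,5y) = ((9557/10000)/(4311/5000) − 1)/(4) = 935/34488 ≈ 2.7111%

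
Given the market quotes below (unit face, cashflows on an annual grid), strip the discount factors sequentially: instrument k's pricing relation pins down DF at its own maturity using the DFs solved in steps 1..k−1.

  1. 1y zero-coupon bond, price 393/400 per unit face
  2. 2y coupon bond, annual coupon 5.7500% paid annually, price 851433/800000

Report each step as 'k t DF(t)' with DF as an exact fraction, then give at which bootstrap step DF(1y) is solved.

step 1 [1y] zero: DF = P = 393/400 ≈ 0.982500
step 2 [2y] bond c/1=23/400: DF=(851433/800000 − 23/400·(0.982500))/(1+23/400) = 953/1000 ≈ 0.953000

1 1 393/400
2 2 953/1000
DF(1y) is solved at step 1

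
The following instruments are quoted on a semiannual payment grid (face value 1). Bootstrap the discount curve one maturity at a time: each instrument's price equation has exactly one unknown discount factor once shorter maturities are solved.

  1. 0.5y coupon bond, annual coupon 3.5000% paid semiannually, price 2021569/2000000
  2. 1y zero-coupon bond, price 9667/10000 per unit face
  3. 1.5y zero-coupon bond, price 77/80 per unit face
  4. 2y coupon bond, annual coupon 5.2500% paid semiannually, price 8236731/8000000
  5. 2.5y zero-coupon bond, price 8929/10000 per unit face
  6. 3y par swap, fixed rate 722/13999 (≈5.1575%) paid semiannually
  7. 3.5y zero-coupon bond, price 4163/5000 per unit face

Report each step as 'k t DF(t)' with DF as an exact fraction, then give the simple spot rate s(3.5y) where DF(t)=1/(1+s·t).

step 1 [0.5y] bond c/2=7/400: DF=(2021569/2000000 − 7/400·(0))/(1+7/400) = 4967/5000 ≈ 0.993400
step 2 [1y] zero: DF = P = 9667/10000 ≈ 0.966700
step 3 [1.5y] zero: DF = P = 77/80 ≈ 0.962500
step 4 [2y] bond c/2=21/800: DF=(8236731/8000000 − 21/800·(0.993400+0.966700+0.962500))/(1+21/800) = 1857/2000 ≈ 0.928500
step 5 [2.5y] zero: DF = P = 8929/10000 ≈ 0.892900
step 6 [3y] swap r/2=361/13999: DF=(1 − 361/13999·(0.993400+0.966700+0.962500+0.928500+0.892900))/(1+361/13999) = 2139/2500 ≈ 0.855600
step 7 [3.5y] zero: DF = P = 4163/5000 ≈ 0.832600

1 1/2 4967/5000
2 1 9667/10000
3 3/2 77/80
4 2 1857/2000
5 5/2 8929/10000
6 3 2139/2500
7 7/2 4163/5000
s(3.5y) = (1/(4163/5000) − 1)/(7/2) = 1674/29141 ≈ 5.7445%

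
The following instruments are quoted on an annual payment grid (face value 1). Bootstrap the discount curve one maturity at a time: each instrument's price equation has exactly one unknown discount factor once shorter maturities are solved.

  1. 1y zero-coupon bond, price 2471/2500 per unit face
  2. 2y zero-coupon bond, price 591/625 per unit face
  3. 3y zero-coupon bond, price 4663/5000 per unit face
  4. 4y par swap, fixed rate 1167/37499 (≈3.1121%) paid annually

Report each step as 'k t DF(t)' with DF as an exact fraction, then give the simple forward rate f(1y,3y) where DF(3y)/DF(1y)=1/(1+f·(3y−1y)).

1 1 2471/2500
2 2 591/625
3 3 4663/5000
4 4 8833/10000
f(1y,3y) = ((2471/2500)/(4663/5000) − 1)/(2) = 279/9326 ≈ 2.9916%

step 1 [1y] zero: DF = P = 2471/2500 ≈ 0.988400
step 2 [2y] zero: DF = P = 591/625 ≈ 0.945600
step 3 [3y] zero: DF = P = 4663/5000 ≈ 0.932600
step 4 [4y] swap r/1=1167/37499: DF=(1 − 1167/37499·(0.988400+0.945600+0.932600))/(1+1167/37499) = 8833/10000 ≈ 0.883300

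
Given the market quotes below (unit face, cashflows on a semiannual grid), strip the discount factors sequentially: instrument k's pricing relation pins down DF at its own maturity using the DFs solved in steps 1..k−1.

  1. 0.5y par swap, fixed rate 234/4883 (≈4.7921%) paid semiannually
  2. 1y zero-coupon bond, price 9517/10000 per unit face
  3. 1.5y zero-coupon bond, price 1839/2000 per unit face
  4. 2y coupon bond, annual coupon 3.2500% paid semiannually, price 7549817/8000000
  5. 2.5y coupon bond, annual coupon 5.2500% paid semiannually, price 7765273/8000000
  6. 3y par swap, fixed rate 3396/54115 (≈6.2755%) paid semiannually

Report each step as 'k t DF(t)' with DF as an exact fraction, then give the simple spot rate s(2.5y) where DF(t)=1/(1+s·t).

step 1 [0.5y] swap r/2=117/4883: DF=(1 − 117/4883·(0))/(1+117/4883) = 4883/5000 ≈ 0.976600
step 2 [1y] zero: DF = P = 9517/10000 ≈ 0.951700
step 3 [1.5y] zero: DF = P = 1839/2000 ≈ 0.919500
step 4 [2y] bond c/2=13/800: DF=(7549817/8000000 − 13/800·(0.976600+0.951700+0.919500))/(1+13/800) = 8831/10000 ≈ 0.883100
step 5 [2.5y] bond c/2=21/800: DF=(7765273/8000000 − 21/800·(0.976600+0.951700+0.919500+0.883100))/(1+21/800) = 1063/1250 ≈ 0.850400
step 6 [3y] swap r/2=1698/54115: DF=(1 − 1698/54115·(0.976600+0.951700+0.919500+0.883100+0.850400))/(1+1698/54115) = 4151/5000 ≈ 0.830200

1 1/2 4883/5000
2 1 9517/10000
3 3/2 1839/2000
4 2 8831/10000
5 5/2 1063/1250
6 3 4151/5000
s(2.5y) = (1/(1063/1250) − 1)/(5/2) = 374/5315 ≈ 7.0367%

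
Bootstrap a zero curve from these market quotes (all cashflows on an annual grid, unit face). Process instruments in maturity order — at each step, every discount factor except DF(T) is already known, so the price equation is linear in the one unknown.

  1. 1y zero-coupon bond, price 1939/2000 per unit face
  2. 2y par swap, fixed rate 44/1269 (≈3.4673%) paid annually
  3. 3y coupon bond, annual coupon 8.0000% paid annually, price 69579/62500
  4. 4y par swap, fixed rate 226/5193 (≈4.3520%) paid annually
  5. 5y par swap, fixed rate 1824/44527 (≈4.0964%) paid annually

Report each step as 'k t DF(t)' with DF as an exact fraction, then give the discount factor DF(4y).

1 1 1939/2000
2 2 467/500
3 3 4449/5000
4 4 4209/5000
5 5 511/625
DF(4y) = 4209/5000 ≈ 0.841800

step 1 [1y] zero: DF = P = 1939/2000 ≈ 0.969500
step 2 [2y] swap r/1=44/1269: DF=(1 − 44/1269·(0.969500))/(1+44/1269) = 467/500 ≈ 0.934000
step 3 [3y] bond c/1=2/25: DF=(69579/62500 − 2/25·(0.969500+0.934000))/(1+2/25) = 4449/5000 ≈ 0.889800
step 4 [4y] swap r/1=226/5193: DF=(1 − 226/5193·(0.969500+0.934000+0.889800))/(1+226/5193) = 4209/5000 ≈ 0.841800
step 5 [5y] swap r/1=1824/44527: DF=(1 − 1824/44527·(0.969500+0.934000+0.889800+0.841800))/(1+1824/44527) = 511/625 ≈ 0.817600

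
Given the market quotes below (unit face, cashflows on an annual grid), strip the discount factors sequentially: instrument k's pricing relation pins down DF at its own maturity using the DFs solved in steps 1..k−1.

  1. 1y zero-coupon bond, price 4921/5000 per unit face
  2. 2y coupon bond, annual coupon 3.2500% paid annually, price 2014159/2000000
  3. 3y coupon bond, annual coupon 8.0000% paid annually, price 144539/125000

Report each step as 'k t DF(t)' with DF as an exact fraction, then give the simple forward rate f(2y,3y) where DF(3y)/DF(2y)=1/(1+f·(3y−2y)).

1 1 4921/5000
2 2 2361/2500
3 3 4639/5000
f(2y,3y) = ((2361/2500)/(4639/5000) − 1)/(1) = 83/4639 ≈ 1.7892%

step 1 [1y] zero: DF = P = 4921/5000 ≈ 0.984200
step 2 [2y] bond c/1=13/400: DF=(2014159/2000000 − 13/400·(0.984200))/(1+13/400) = 2361/2500 ≈ 0.944400
step 3 [3y] bond c/1=2/25: DF=(144539/125000 − 2/25·(0.984200+0.944400))/(1+2/25) = 4639/5000 ≈ 0.927800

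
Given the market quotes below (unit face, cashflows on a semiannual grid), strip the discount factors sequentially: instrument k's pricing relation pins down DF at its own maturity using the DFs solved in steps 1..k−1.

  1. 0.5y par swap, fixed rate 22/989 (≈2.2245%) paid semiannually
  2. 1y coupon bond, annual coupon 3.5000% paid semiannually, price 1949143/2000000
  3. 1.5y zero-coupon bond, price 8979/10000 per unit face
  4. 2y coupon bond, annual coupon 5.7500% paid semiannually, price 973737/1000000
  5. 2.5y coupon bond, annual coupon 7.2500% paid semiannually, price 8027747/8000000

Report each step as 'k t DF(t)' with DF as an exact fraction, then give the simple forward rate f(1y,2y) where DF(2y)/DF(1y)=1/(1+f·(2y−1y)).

step 1 [0.5y] swap r/2=11/989: DF=(1 − 11/989·(0))/(1+11/989) = 989/1000 ≈ 0.989000
step 2 [1y] bond c/2=7/400: DF=(1949143/2000000 − 7/400·(0.989000))/(1+7/400) = 588/625 ≈ 0.940800
step 3 [1.5y] zero: DF = P = 8979/10000 ≈ 0.897900
step 4 [2y] bond c/2=23/800: DF=(973737/1000000 − 23/800·(0.989000+0.940800+0.897900))/(1+23/800) = 347/400 ≈ 0.867500
step 5 [2.5y] bond c/2=29/800: DF=(8027747/8000000 − 29/800·(0.989000+0.940800+0.897900+0.867500))/(1+29/800) = 8391/10000 ≈ 0.839100

1 1/2 989/1000
2 1 588/625
3 3/2 8979/10000
4 2 347/400
5 5/2 8391/10000
f(1y,2y) = ((588/625)/(347/400) − 1)/(1) = 733/8675 ≈ 8.4496%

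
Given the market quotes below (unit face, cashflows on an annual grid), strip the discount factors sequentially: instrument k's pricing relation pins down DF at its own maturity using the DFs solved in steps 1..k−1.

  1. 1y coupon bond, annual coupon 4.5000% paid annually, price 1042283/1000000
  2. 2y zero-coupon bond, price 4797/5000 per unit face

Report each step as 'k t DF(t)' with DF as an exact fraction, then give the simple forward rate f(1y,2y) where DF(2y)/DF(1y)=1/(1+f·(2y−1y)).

1 1 4987/5000
2 2 4797/5000
f(1y,2y) = ((4987/5000)/(4797/5000) − 1)/(1) = 190/4797 ≈ 3.9608%

step 1 [1y] bond c/1=9/200: DF=(1042283/1000000 − 9/200·(0))/(1+9/200) = 4987/5000 ≈ 0.997400
step 2 [2y] zero: DF = P = 4797/5000 ≈ 0.959400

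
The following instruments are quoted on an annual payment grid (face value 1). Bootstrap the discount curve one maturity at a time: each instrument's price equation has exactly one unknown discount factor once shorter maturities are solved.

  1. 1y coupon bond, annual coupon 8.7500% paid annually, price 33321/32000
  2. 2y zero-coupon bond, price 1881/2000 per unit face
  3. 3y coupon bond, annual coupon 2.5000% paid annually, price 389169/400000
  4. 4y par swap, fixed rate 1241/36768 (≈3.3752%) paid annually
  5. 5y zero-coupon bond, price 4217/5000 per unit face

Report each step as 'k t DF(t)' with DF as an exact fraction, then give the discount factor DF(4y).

step 1 [1y] bond c/1=7/80: DF=(33321/32000 − 7/80·(0))/(1+7/80) = 383/400 ≈ 0.957500
step 2 [2y] zero: DF = P = 1881/2000 ≈ 0.940500
step 3 [3y] bond c/1=1/40: DF=(389169/400000 − 1/40·(0.957500+0.940500))/(1+1/40) = 9029/10000 ≈ 0.902900
step 4 [4y] swap r/1=1241/36768: DF=(1 − 1241/36768·(0.957500+0.940500+0.902900))/(1+1241/36768) = 8759/10000 ≈ 0.875900
step 5 [5y] zero: DF = P = 4217/5000 ≈ 0.843400

1 1 383/400
2 2 1881/2000
3 3 9029/10000
4 4 8759/10000
5 5 4217/5000
DF(4y) = 8759/10000 ≈ 0.875900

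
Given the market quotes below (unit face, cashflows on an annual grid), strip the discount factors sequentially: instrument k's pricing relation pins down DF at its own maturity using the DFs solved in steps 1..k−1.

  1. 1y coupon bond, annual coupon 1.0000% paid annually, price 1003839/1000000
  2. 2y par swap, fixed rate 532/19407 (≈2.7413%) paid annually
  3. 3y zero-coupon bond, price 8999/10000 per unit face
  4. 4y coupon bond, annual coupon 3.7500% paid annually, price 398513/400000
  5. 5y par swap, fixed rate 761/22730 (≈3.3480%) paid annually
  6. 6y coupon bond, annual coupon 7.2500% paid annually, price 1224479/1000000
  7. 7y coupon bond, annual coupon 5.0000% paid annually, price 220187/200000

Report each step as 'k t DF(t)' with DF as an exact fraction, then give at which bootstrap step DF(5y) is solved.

step 1 [1y] bond c/1=1/100: DF=(1003839/1000000 − 1/100·(0))/(1+1/100) = 9939/10000 ≈ 0.993900
step 2 [2y] swap r/1=532/19407: DF=(1 − 532/19407·(0.993900))/(1+532/19407) = 2367/2500 ≈ 0.946800
step 3 [3y] zero: DF = P = 8999/10000 ≈ 0.899900
step 4 [4y] bond c/1=3/80: DF=(398513/400000 − 3/80·(0.993900+0.946800+0.899900))/(1+3/80) = 536/625 ≈ 0.857600
step 5 [5y] swap r/1=761/22730: DF=(1 − 761/22730·(0.993900+0.946800+0.899900+0.857600))/(1+761/22730) = 4239/5000 ≈ 0.847800
step 6 [6y] bond c/1=29/400: DF=(1224479/1000000 − 29/400·(0.993900+0.946800+0.899900+0.857600+0.847800))/(1+29/400) = 1043/1250 ≈ 0.834400
step 7 [7y] bond c/1=1/20: DF=(220187/200000 − 1/20·(0.993900+0.946800+0.899900+0.857600+0.847800+0.834400))/(1+1/20) = 7923/10000 ≈ 0.792300

1 1 9939/10000
2 2 2367/2500
3 3 8999/10000
4 4 536/625
5 5 4239/5000
6 6 1043/1250
7 7 7923/10000
DF(5y) is solved at step 5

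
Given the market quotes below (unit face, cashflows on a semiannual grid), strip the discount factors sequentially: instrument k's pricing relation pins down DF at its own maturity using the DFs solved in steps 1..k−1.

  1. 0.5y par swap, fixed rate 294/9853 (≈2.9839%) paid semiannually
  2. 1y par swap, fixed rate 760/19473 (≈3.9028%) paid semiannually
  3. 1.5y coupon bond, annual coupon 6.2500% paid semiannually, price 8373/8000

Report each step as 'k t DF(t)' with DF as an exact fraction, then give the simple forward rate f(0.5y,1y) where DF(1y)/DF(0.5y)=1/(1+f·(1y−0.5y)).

1 1/2 9853/10000
2 1 481/500
3 3/2 9559/10000
f(0.5y,1y) = ((9853/10000)/(481/500) − 1)/(1/2) = 233/4810 ≈ 4.8441%

step 1 [0.5y] swap r/2=147/9853: DF=(1 − 147/9853·(0))/(1+147/9853) = 9853/10000 ≈ 0.985300
step 2 [1y] swap r/2=380/19473: DF=(1 − 380/19473·(0.985300))/(1+380/19473) = 481/500 ≈ 0.962000
step 3 [1.5y] bond c/2=1/32: DF=(8373/8000 − 1/32·(0.985300+0.962000))/(1+1/32) = 9559/10000 ≈ 0.955900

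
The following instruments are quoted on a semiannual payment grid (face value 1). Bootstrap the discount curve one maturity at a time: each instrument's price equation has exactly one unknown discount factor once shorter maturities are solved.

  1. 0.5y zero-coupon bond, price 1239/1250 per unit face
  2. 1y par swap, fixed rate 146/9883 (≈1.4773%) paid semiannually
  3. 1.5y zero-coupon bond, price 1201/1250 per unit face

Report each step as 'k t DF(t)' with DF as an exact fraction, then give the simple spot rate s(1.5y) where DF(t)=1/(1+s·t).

step 1 [0.5y] zero: DF = P = 1239/1250 ≈ 0.991200
step 2 [1y] swap r/2=73/9883: DF=(1 − 73/9883·(0.991200))/(1+73/9883) = 4927/5000 ≈ 0.985400
step 3 [1.5y] zero: DF = P = 1201/1250 ≈ 0.960800

1 1/2 1239/1250
2 1 4927/5000
3 3/2 1201/1250
s(1.5y) = (1/(1201/1250) − 1)/(3/2) = 98/3603 ≈ 2.7200%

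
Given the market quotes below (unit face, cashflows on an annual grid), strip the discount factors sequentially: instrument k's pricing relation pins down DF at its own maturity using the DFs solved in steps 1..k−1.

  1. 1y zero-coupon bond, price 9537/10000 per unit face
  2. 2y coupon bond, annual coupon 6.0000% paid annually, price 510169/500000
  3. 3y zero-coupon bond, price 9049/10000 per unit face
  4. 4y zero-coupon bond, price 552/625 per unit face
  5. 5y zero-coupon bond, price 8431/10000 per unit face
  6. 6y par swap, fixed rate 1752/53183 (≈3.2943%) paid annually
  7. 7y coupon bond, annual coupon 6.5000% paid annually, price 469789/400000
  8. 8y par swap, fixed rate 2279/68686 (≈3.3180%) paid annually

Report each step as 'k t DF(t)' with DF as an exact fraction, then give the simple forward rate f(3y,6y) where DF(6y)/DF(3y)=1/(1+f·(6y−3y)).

step 1 [1y] zero: DF = P = 9537/10000 ≈ 0.953700
step 2 [2y] bond c/1=3/50: DF=(510169/500000 − 3/50·(0.953700))/(1+3/50) = 4543/5000 ≈ 0.908600
step 3 [3y] zero: DF = P = 9049/10000 ≈ 0.904900
step 4 [4y] zero: DF = P = 552/625 ≈ 0.883200
step 5 [5y] zero: DF = P = 8431/10000 ≈ 0.843100
step 6 [6y] swap r/1=1752/53183: DF=(1 − 1752/53183·(0.953700+0.908600+0.904900+0.883200+0.843100))/(1+1752/53183) = 1031/1250 ≈ 0.824800
step 7 [7y] bond c/1=13/200: DF=(469789/400000 − 13/200·(0.953700+0.908600+0.904900+0.883200+0.843100+0.824800))/(1+13/200) = 3891/5000 ≈ 0.778200
step 8 [8y] swap r/1=2279/68686: DF=(1 − 2279/68686·(0.953700+0.908600+0.904900+0.883200+0.843100+0.824800+0.778200))/(1+2279/68686) = 7721/10000 ≈ 0.772100

1 1 9537/10000
2 2 4543/5000
3 3 9049/10000
4 4 552/625
5 5 8431/10000
6 6 1031/1250
7 7 3891/5000
8 8 7721/10000
f(3y,6y) = ((9049/10000)/(1031/1250) − 1)/(3) = 267/8248 ≈ 3.2371%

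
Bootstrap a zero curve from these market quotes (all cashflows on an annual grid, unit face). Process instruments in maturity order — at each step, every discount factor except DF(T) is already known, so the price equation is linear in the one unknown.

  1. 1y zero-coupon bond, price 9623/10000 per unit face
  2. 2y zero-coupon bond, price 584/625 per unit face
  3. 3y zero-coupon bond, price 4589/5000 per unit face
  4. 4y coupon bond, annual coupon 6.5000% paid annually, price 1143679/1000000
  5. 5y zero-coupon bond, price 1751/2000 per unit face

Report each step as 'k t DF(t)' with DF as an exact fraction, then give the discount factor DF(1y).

step 1 [1y] zero: DF = P = 9623/10000 ≈ 0.962300
step 2 [2y] zero: DF = P = 584/625 ≈ 0.934400
step 3 [3y] zero: DF = P = 4589/5000 ≈ 0.917800
step 4 [4y] bond c/1=13/200: DF=(1143679/1000000 − 13/200·(0.962300+0.934400+0.917800))/(1+13/200) = 9021/10000 ≈ 0.902100
step 5 [5y] zero: DF = P = 1751/2000 ≈ 0.875500

1 1 9623/10000
2 2 584/625
3 3 4589/5000
4 4 9021/10000
5 5 1751/2000
DF(1y) = 9623/10000 ≈ 0.962300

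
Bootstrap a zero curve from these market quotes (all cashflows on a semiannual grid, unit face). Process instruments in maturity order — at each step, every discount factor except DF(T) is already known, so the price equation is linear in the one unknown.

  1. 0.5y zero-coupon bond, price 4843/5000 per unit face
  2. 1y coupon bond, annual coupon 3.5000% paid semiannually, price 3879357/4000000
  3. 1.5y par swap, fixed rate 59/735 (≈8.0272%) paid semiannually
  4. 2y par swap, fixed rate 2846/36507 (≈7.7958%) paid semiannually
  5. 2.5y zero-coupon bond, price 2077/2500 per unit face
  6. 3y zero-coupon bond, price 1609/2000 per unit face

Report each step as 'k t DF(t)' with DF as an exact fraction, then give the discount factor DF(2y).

1 1/2 4843/5000
2 1 1873/2000
3 3/2 8879/10000
4 2 8577/10000
5 5/2 2077/2500
6 3 1609/2000
DF(2y) = 8577/10000 ≈ 0.857700

step 1 [0.5y] zero: DF = P = 4843/5000 ≈ 0.968600
step 2 [1y] bond c/2=7/400: DF=(3879357/4000000 − 7/400·(0.968600))/(1+7/400) = 1873/2000 ≈ 0.936500
step 3 [1.5y] swap r/2=59/1470: DF=(1 − 59/1470·(0.968600+0.936500))/(1+59/1470) = 8879/10000 ≈ 0.887900
step 4 [2y] swap r/2=1423/36507: DF=(1 − 1423/36507·(0.968600+0.936500+0.887900))/(1+1423/36507) = 8577/10000 ≈ 0.857700
step 5 [2.5y] zero: DF = P = 2077/2500 ≈ 0.830800
step 6 [3y] zero: DF = P = 1609/2000 ≈ 0.804500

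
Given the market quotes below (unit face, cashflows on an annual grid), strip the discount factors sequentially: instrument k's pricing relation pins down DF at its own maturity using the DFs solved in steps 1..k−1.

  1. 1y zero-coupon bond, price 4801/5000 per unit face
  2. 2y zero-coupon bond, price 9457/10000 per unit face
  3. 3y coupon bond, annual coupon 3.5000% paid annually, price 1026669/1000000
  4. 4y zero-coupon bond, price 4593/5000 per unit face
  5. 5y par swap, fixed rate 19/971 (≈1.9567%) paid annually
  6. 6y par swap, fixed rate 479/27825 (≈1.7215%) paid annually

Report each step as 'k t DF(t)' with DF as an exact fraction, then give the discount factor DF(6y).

step 1 [1y] zero: DF = P = 4801/5000 ≈ 0.960200
step 2 [2y] zero: DF = P = 9457/10000 ≈ 0.945700
step 3 [3y] bond c/1=7/200: DF=(1026669/1000000 − 7/200·(0.960200+0.945700))/(1+7/200) = 371/400 ≈ 0.927500
step 4 [4y] zero: DF = P = 4593/5000 ≈ 0.918600
step 5 [5y] swap r/1=19/971: DF=(1 − 19/971·(0.960200+0.945700+0.927500+0.918600))/(1+19/971) = 568/625 ≈ 0.908800
step 6 [6y] swap r/1=479/27825: DF=(1 − 479/27825·(0.960200+0.945700+0.927500+0.918600+0.908800))/(1+479/27825) = 4521/5000 ≈ 0.904200

1 1 4801/5000
2 2 9457/10000
3 3 371/400
4 4 4593/5000
5 5 568/625
6 6 4521/5000
DF(6y) = 4521/5000 ≈ 0.904200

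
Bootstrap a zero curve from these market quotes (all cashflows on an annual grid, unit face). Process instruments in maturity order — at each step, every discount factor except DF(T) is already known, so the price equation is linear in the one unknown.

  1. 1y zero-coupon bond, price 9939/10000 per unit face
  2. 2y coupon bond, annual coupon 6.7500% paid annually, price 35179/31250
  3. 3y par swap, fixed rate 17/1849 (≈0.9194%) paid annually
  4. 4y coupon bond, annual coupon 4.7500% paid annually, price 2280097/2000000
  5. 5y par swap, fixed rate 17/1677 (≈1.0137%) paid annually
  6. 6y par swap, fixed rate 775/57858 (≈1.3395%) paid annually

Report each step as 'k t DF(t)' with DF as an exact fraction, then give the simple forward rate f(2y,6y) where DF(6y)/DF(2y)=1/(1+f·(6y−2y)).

1 1 9939/10000
2 2 9917/10000
3 3 608/625
4 4 4771/5000
5 5 9507/10000
6 6 369/400
f(2y,6y) = ((9917/10000)/(369/400) − 1)/(4) = 173/9225 ≈ 1.8753%

step 1 [1y] zero: DF = P = 9939/10000 ≈ 0.993900
step 2 [2y] bond c/1=27/400: DF=(35179/31250 − 27/400·(0.993900))/(1+27/400) = 9917/10000 ≈ 0.991700
step 3 [3y] swap r/1=17/1849: DF=(1 − 17/1849·(0.993900+0.991700))/(1+17/1849) = 608/625 ≈ 0.972800
step 4 [4y] bond c/1=19/400: DF=(2280097/2000000 − 19/400·(0.993900+0.991700+0.972800))/(1+19/400) = 4771/5000 ≈ 0.954200
step 5 [5y] swap r/1=17/1677: DF=(1 − 17/1677·(0.993900+0.991700+0.972800+0.954200))/(1+17/1677) = 9507/10000 ≈ 0.950700
step 6 [6y] swap r/1=775/57858: DF=(1 − 775/57858·(0.993900+0.991700+0.972800+0.954200+0.950700))/(1+775/57858) = 369/400 ≈ 0.922500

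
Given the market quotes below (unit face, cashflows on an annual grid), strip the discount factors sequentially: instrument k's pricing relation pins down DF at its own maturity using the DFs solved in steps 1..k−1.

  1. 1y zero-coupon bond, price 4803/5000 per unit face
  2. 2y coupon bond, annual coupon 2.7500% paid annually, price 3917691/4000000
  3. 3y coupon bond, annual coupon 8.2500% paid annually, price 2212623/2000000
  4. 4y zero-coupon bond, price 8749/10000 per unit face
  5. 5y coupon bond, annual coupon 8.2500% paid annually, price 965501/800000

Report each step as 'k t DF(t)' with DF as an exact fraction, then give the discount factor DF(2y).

1 1 4803/5000
2 2 371/400
3 3 8781/10000
4 4 8749/10000
5 5 4187/5000
DF(2y) = 371/400 ≈ 0.927500

step 1 [1y] zero: DF = P = 4803/5000 ≈ 0.960600
step 2 [2y] bond c/1=11/400: DF=(3917691/4000000 − 11/400·(0.960600))/(1+11/400) = 371/400 ≈ 0.927500
step 3 [3y] bond c/1=33/400: DF=(2212623/2000000 − 33/400·(0.960600+0.927500))/(1+33/400) = 8781/10000 ≈ 0.878100
step 4 [4y] zero: DF = P = 8749/10000 ≈ 0.874900
step 5 [5y] bond c/1=33/400: DF=(965501/800000 − 33/400·(0.960600+0.927500+0.878100+0.874900))/(1+33/400) = 4187/5000 ≈ 0.837400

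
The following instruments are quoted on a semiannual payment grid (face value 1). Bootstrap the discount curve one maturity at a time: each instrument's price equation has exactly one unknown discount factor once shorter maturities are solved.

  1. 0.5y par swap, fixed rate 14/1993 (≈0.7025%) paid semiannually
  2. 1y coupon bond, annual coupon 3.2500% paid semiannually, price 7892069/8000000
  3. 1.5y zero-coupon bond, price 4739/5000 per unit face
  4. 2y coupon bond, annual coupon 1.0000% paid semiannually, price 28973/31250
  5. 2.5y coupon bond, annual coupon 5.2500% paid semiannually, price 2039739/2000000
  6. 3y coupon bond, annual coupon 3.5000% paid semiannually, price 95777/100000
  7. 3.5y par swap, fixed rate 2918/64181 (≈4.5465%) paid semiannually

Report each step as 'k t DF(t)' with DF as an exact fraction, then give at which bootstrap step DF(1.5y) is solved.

step 1 [0.5y] swap r/2=7/1993: DF=(1 − 7/1993·(0))/(1+7/1993) = 1993/2000 ≈ 0.996500
step 2 [1y] bond c/2=13/800: DF=(7892069/8000000 − 13/800·(0.996500))/(1+13/800) = 2387/2500 ≈ 0.954800
step 3 [1.5y] zero: DF = P = 4739/5000 ≈ 0.947800
step 4 [2y] bond c/2=1/200: DF=(28973/31250 − 1/200·(0.996500+0.954800+0.947800))/(1+1/200) = 9081/10000 ≈ 0.908100
step 5 [2.5y] bond c/2=21/800: DF=(2039739/2000000 − 21/800·(0.996500+0.954800+0.947800+0.908100))/(1+21/800) = 2241/2500 ≈ 0.896400
step 6 [3y] bond c/2=7/400: DF=(95777/100000 − 7/400·(0.996500+0.954800+0.947800+0.908100+0.896400))/(1+7/400) = 2151/2500 ≈ 0.860400
step 7 [3.5y] swap r/2=1459/64181: DF=(1 − 1459/64181·(0.996500+0.954800+0.947800+0.908100+0.896400+0.860400))/(1+1459/64181) = 8541/10000 ≈ 0.854100

1 1/2 1993/2000
2 1 2387/2500
3 3/2 4739/5000
4 2 9081/10000
5 5/2 2241/2500
6 3 2151/2500
7 7/2 8541/10000
DF(1.5y) is solved at step 3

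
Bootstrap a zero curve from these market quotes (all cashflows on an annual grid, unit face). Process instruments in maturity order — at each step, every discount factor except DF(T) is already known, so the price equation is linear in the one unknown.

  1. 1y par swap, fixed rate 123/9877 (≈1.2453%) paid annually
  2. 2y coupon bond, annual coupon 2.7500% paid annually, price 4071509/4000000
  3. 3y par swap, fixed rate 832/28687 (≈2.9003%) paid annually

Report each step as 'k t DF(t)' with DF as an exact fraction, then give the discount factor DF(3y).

step 1 [1y] swap r/1=123/9877: DF=(1 − 123/9877·(0))/(1+123/9877) = 9877/10000 ≈ 0.987700
step 2 [2y] bond c/1=11/400: DF=(4071509/4000000 − 11/400·(0.987700))/(1+11/400) = 4821/5000 ≈ 0.964200
step 3 [3y] swap r/1=832/28687: DF=(1 − 832/28687·(0.987700+0.964200))/(1+832/28687) = 573/625 ≈ 0.916800

1 1 9877/10000
2 2 4821/5000
3 3 573/625
DF(3y) = 573/625 ≈ 0.916800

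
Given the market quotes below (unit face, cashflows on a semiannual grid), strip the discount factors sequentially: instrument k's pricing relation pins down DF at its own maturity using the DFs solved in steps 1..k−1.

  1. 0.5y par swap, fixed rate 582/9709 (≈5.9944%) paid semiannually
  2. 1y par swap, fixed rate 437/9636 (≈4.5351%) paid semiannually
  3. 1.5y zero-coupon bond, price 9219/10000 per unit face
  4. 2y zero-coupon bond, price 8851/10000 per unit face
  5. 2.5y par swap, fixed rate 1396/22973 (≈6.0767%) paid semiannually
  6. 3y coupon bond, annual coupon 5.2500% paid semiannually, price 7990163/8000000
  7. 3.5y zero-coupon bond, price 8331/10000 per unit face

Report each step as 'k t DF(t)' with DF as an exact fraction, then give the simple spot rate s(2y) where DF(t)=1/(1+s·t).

1 1/2 9709/10000
2 1 9563/10000
3 3/2 9219/10000
4 2 8851/10000
5 5/2 2151/2500
6 3 8557/10000
7 7/2 8331/10000
s(2y) = (1/(8851/10000) − 1)/(2) = 1149/17702 ≈ 6.4908%

step 1 [0.5y] swap r/2=291/9709: DF=(1 − 291/9709·(0))/(1+291/9709) = 9709/10000 ≈ 0.970900
step 2 [1y] swap r/2=437/19272: DF=(1 − 437/19272·(0.970900))/(1+437/19272) = 9563/10000 ≈ 0.956300
step 3 [1.5y] zero: DF = P = 9219/10000 ≈ 0.921900
step 4 [2y] zero: DF = P = 8851/10000 ≈ 0.885100
step 5 [2.5y] swap r/2=698/22973: DF=(1 − 698/22973·(0.970900+0.956300+0.921900+0.885100))/(1+698/22973) = 2151/2500 ≈ 0.860400
step 6 [3y] bond c/2=21/800: DF=(7990163/8000000 − 21/800·(0.970900+0.956300+0.921900+0.885100+0.860400))/(1+21/800) = 8557/10000 ≈ 0.855700
step 7 [3.5y] zero: DF = P = 8331/10000 ≈ 0.833100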